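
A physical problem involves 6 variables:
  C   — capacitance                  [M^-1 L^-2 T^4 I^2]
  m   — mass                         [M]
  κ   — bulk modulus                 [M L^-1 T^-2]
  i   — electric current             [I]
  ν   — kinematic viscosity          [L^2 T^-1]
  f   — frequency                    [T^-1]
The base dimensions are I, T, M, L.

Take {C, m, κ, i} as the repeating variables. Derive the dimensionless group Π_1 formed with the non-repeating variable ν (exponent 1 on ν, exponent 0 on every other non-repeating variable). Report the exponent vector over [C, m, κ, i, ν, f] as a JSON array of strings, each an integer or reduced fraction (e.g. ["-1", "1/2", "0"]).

["5/8", "-1/8", "3/4", "-5/4", "1", "0"]

Dimensional matrix (I×T×M×L by C×m×κ×i×ν×f):
  I: [ 2  0  0  1  0  0]
  T: [ 4  0 -2  0 -1 -1]
  M: [-1  1  1  0  0  0]
  L: [-2  0 -1  0  2  0]
Echelon form has 4 nonzero rows (pivots: C,m,κ,i)
Repeat: C,m,κ,i; free: ν,f
RREF:
  r0: [   1    0    0    0 -5/8 -1/8]
  r1: [   0    1    0    0  1/8 -3/8]
  r2: [   0    0    1    0 -3/4  1/4]
  r3: [   0    0    0    1  5/4  1/4]
Fix exponent of ν at 1, f at 0; solve each RREF row for its pivot's exponent:
  r0: exp(C) + (-5/8)·1 = 0 ⇒ exp(C) = 5/8
  r1: exp(m) + (1/8)·1 = 0 ⇒ exp(m) = -1/8
  r2: exp(κ) + (-3/4)·1 = 0 ⇒ exp(κ) = 3/4
  r3: exp(i) + (5/4)·1 = 0 ⇒ exp(i) = -5/4
Π_1 = C^(5/8) · m^(-1/8) · κ^(3/4) · i^(-5/4) · ν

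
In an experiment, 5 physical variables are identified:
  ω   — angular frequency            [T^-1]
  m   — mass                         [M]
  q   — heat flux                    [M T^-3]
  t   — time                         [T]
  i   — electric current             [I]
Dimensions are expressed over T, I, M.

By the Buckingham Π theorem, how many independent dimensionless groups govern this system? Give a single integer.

2

Dimensional matrix (T×I×M by ω×m×q×t×i):
  T: [-1  0 -3  1  0]
  I: [ 0  0  0  0  1]
  M: [ 0  1  1  0  0]
RREF → pivots at {ω,m,i} ⇒ r = 3
5 vars − rank 3 = 2 Π groups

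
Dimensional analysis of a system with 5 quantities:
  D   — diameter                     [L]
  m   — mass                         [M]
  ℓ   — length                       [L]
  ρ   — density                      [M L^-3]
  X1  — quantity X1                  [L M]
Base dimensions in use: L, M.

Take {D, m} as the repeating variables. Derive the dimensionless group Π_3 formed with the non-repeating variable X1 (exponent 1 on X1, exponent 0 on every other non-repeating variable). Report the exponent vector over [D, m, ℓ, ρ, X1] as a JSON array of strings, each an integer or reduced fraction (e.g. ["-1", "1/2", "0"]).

["-1", "-1", "0", "0", "1"]

Exponent matrix [L,M] × [D,m,ℓ,ρ,X1]:
  L: [ 1  0  1 -3  1]
  M: [ 0  1  0  1  1]
Echelon form has 2 nonzero rows (pivots: D,m)
Repeat: D,m; free: ℓ,ρ,X1
RREF:
  r0: [   1    0    1   -3    1]
  r1: [   0    1    0    1    1]
Fix exponent of X1 at 1, ℓ at 0, ρ at 0; solve each RREF row for its pivot's exponent:
  r0: exp(D) + (1)·1 = 0 ⇒ exp(D) = -1
  r1: exp(m) + (1)·1 = 0 ⇒ exp(m) = -1
Π_3 = D^-1 · m^-1 · X1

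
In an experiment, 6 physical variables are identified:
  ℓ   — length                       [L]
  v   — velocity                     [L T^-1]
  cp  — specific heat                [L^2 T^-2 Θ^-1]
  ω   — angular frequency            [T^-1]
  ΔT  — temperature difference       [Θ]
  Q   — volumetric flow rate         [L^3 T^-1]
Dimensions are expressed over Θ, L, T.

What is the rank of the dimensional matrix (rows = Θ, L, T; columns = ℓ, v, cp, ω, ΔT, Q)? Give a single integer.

Write exponents as rows Θ,L,T / cols ℓ,v,cp,ω,ΔT,Q:
  Θ: [ 0  0 -1  0  1  0]
  L: [ 1  1  2  0  0  3]
  T: [ 0 -1 -2 -1  0 -1]
Row reduction gives pivot columns ℓ,v,cp; rank = 3

3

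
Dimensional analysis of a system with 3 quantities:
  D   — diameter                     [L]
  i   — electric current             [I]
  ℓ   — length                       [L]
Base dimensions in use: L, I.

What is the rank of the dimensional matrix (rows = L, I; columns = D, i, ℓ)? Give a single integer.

2

Dimensional matrix (L×I by D×i×ℓ):
  L: [ 1  0  1]
  I: [ 0  1  0]
RREF → pivots at {D,i} ⇒ r = 2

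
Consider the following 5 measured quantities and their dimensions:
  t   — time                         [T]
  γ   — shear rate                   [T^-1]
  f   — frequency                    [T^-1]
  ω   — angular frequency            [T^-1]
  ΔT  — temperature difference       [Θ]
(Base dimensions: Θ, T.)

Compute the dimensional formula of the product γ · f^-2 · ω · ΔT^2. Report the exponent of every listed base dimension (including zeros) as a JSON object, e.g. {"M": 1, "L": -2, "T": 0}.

{"Θ": 2, "T": 0}

Dimensional matrix (Θ×T by t×γ×f×ω×ΔT):
  Θ: [ 0  0  0  0  1]
  T: [ 1 -1 -1 -1  0]
  [Θ]: (1)·0+(-2)·0+(1)·0+(2)·1 = 2
  [T]: (1)·-1+(-2)·-1+(1)·-1+(2)·0 = 0
⇒ Θ^2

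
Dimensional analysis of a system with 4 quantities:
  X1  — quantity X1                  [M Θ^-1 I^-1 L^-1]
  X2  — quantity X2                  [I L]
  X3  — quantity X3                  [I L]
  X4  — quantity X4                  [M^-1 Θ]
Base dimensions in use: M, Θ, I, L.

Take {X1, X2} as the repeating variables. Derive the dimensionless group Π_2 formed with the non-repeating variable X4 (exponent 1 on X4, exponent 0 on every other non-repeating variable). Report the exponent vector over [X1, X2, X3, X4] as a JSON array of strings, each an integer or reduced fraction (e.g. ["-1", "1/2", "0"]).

Write exponents as rows M,Θ,I,L / cols X1,X2,X3,X4:
  M: [ 1  0  0 -1]
  Θ: [-1  0  0  1]
  I: [-1  1  1  0]
  L: [-1  1  1  0]
Row reduction gives pivot columns X1,X2; rank = 2
Pivot set = {X1,X2}, free = {X3,X4}
RREF:
  r0: [   1    0    0   -1]
  r1: [   0    1    1   -1]
  r2: [   0    0    0    0]
  r3: [   0    0    0    0]
Fix exponent of X4 at 1, X3 at 0; solve each RREF row for its pivot's exponent:
  r0: exp(X1) + (-1)·1 = 0 ⇒ exp(X1) = 1
  r1: exp(X2) + (-1)·1 = 0 ⇒ exp(X2) = 1
Π_2 = X1 · X2 · X4

["1", "1", "0", "1"]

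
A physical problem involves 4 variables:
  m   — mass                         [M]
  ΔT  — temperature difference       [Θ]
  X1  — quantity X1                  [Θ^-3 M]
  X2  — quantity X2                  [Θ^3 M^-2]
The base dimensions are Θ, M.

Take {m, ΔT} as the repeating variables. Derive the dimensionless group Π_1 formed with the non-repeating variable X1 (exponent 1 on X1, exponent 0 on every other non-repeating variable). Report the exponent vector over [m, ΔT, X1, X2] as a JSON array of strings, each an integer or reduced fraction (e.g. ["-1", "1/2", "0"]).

Write exponents as rows Θ,M / cols m,ΔT,X1,X2:
  Θ: [ 0  1 -3  3]
  M: [ 1  0  1 -2]
RREF → pivots at {m,ΔT} ⇒ r = 2
Pivot set = {m,ΔT}, free = {X1,X2}
RREF:
  r0: [   1    0    1   -2]
  r1: [   0    1   -3    3]
Fix exponent of X1 at 1, X2 at 0; solve each RREF row for its pivot's exponent:
  r0: exp(m) + (1)·1 = 0 ⇒ exp(m) = -1
  r1: exp(ΔT) + (-3)·1 = 0 ⇒ exp(ΔT) = 3
Π_1 = m^-1 · ΔT^3 · X1

["-1", "3", "1", "0"]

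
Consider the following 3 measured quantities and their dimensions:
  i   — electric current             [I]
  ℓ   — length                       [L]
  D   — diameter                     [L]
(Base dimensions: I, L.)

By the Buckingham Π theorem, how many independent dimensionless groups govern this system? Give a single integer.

Exponent matrix [I,L] × [i,ℓ,D]:
  I: [ 1  0  0]
  L: [ 0  1  1]
RREF → pivots at {i,ℓ} ⇒ r = 2
Π count = n − r = 3 − 2 = 1

1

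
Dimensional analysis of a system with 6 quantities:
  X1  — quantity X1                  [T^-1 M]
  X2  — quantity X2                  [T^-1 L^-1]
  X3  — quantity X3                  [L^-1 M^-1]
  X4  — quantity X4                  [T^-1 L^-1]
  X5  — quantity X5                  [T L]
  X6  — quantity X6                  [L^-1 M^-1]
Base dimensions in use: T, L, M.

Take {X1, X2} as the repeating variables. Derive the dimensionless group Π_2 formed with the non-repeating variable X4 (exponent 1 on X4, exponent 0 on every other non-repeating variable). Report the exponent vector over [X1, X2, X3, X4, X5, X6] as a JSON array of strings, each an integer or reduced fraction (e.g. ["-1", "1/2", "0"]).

Dimensional matrix (T×L×M by X1×X2×X3×X4×X5×X6):
  T: [-1 -1  0 -1  1  0]
  L: [ 0 -1 -1 -1  1 -1]
  M: [ 1  0 -1  0  0 -1]
RREF → pivots at {X1,X2} ⇒ r = 2
Pivot set = {X1,X2}, free = {X3,X4,X5,X6}
RREF:
  r0: [   1    0   -1    0    0   -1]
  r1: [   0    1    1    1   -1    1]
  r2: [   0    0    0    0    0    0]
Fix exponent of X4 at 1, X3 at 0, X5 at 0, X6 at 0; solve each RREF row for its pivot's exponent:
  r0: exp(X1) + (0)·1 = 0 ⇒ exp(X1) = 0
  r1: exp(X2) + (1)·1 = 0 ⇒ exp(X2) = -1
Π_2 = X2^-1 · X4

["0", "-1", "0", "1", "0", "0"]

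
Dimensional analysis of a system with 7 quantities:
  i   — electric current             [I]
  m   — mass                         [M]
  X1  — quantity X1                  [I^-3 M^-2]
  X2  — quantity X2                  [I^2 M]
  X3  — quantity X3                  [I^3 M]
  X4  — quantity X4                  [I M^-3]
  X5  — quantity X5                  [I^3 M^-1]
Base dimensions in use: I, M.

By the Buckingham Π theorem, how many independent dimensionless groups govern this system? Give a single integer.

Exponent matrix [I,M] × [i,m,X1,X2,X3,X4,X5]:
  I: [ 1  0 -3  2  3  1  3]
  M: [ 0  1 -2  1  1 -3 -1]
Echelon form has 2 nonzero rows (pivots: i,m)
n=7, r=2 ⇒ 5 dimensionless groups

5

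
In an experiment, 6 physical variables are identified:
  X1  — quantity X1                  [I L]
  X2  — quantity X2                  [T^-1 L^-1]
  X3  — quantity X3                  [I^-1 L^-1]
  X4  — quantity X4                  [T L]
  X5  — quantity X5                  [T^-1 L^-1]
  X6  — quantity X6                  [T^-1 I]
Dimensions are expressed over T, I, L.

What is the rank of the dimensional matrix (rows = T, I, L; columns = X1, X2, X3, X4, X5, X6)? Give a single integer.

2

Write exponents as rows T,I,L / cols X1,X2,X3,X4,X5,X6:
  T: [ 0 -1  0  1 -1 -1]
  I: [ 1  0 -1  0  0  1]
  L: [ 1 -1 -1  1 -1  0]
Echelon form has 2 nonzero rows (pivots: X1,X2)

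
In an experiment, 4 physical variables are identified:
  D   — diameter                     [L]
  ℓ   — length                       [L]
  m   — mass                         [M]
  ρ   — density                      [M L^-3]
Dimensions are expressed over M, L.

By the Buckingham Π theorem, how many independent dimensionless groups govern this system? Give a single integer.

2

Exponent matrix [M,L] × [D,ℓ,m,ρ]:
  M: [ 0  0  1  1]
  L: [ 1  1  0 -3]
Echelon form has 2 nonzero rows (pivots: D,m)
n=4, r=2 ⇒ 2 dimensionless groups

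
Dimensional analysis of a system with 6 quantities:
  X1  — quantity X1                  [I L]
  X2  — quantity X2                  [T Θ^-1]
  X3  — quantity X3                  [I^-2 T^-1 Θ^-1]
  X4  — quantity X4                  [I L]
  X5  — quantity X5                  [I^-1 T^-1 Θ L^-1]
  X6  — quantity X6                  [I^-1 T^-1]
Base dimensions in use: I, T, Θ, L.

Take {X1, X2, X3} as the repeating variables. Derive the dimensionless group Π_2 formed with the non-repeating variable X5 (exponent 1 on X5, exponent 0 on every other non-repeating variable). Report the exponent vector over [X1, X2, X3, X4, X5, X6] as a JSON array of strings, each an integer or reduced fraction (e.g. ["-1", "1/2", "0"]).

Exponent matrix [I,T,Θ,L] × [X1,X2,X3,X4,X5,X6]:
  I: [ 1  0 -2  1 -1 -1]
  T: [ 0  1 -1  0 -1 -1]
  Θ: [ 0 -1 -1  0  1  0]
  L: [ 1  0  0  1 -1  0]
RREF → pivots at {X1,X2,X3} ⇒ r = 3
Repeat: X1,X2,X3; free: X4,X5,X6
RREF:
  r0: [   1    0    0    1   -1    0]
  r1: [   0    1    0    0   -1 -1/2]
  r2: [   0    0    1    0    0  1/2]
  r3: [   0    0    0    0    0    0]
Fix exponent of X5 at 1, X4 at 0, X6 at 0; solve each RREF row for its pivot's exponent:
  r0: exp(X1) + (-1)·1 = 0 ⇒ exp(X1) = 1
  r1: exp(X2) + (-1)·1 = 0 ⇒ exp(X2) = 1
  r2: exp(X3) + (0)·1 = 0 ⇒ exp(X3) = 0
Π_2 = X1 · X2 · X5

["1", "1", "0", "0", "1", "0"]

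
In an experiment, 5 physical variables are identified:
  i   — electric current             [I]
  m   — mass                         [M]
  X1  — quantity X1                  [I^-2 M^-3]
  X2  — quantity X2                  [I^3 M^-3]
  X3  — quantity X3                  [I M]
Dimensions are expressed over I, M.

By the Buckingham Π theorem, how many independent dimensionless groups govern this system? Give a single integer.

Exponent matrix [I,M] × [i,m,X1,X2,X3]:
  I: [ 1  0 -2  3  1]
  M: [ 0  1 -3 -3  1]
RREF → pivots at {i,m} ⇒ r = 2
Π count = n − r = 5 − 2 = 3

3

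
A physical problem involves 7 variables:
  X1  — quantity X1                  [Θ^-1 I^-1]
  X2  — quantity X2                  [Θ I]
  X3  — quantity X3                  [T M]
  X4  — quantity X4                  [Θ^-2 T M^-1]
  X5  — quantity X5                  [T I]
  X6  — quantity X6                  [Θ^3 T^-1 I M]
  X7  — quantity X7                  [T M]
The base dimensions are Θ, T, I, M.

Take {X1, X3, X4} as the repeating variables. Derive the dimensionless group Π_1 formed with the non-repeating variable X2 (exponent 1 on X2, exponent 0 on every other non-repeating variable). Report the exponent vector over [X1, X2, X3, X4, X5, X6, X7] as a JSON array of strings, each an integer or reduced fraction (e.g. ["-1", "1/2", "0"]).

["1", "1", "0", "0", "0", "0", "0"]

Dimensional matrix (Θ×T×I×M by X1×X2×X3×X4×X5×X6×X7):
  Θ: [-1  1  0 -2  0  3  0]
  T: [ 0  0  1  1  1 -1  1]
  I: [-1  1  0  0  1  1  0]
  M: [ 0  0  1 -1  0  1  1]
Row reduction gives pivot columns X1,X3,X4; rank = 3
Pivot set = {X1,X3,X4}, free = {X2,X5,X6,X7}
RREF:
  r0: [   1   -1    0    0   -1   -1    0]
  r1: [   0    0    1    0  1/2    0    1]
  r2: [   0    0    0    1  1/2   -1    0]
  r3: [   0    0    0    0    0    0    0]
Fix exponent of X2 at 1, X5 at 0, X6 at 0, X7 at 0; solve each RREF row for its pivot's exponent:
  r0: exp(X1) + (-1)·1 = 0 ⇒ exp(X1) = 1
  r1: exp(X3) + (0)·1 = 0 ⇒ exp(X3) = 0
  r2: exp(X4) + (0)·1 = 0 ⇒ exp(X4) = 0
Π_1 = X1 · X2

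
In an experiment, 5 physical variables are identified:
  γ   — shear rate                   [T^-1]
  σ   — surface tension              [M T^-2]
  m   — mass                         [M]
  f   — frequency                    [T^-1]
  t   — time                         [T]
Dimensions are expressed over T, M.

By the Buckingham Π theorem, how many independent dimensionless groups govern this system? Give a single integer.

Dimensional matrix (T×M by γ×σ×m×f×t):
  T: [-1 -2  0 -1  1]
  M: [ 0  1  1  0  0]
Row reduction gives pivot columns γ,σ; rank = 2
5 vars − rank 2 = 3 Π groups

3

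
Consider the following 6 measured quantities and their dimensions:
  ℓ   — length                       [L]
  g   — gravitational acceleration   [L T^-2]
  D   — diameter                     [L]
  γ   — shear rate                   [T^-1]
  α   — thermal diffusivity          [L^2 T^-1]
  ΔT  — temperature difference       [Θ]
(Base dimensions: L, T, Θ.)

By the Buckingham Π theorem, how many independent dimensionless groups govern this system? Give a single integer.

3

Dimensional matrix (L×T×Θ by ℓ×g×D×γ×α×ΔT):
  L: [ 1  1  1  0  2  0]
  T: [ 0 -2  0 -1 -1  0]
  Θ: [ 0  0  0  0  0  1]
Row reduction gives pivot columns ℓ,g,ΔT; rank = 3
Π count = n − r = 6 − 3 = 3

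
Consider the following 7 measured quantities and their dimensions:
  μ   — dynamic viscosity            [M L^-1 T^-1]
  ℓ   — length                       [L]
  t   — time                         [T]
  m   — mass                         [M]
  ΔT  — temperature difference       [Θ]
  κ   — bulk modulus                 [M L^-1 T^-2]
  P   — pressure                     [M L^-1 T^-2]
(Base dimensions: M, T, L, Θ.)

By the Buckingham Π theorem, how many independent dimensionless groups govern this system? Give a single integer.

3

Exponent matrix [M,T,L,Θ] × [μ,ℓ,t,m,ΔT,κ,P]:
  M: [ 1  0  0  1  0  1  1]
  T: [-1  0  1  0  0 -2 -2]
  L: [-1  1  0  0  0 -1 -1]
  Θ: [ 0  0  0  0  1  0  0]
Echelon form has 4 nonzero rows (pivots: μ,ℓ,t,ΔT)
Π count = n − r = 7 − 4 = 3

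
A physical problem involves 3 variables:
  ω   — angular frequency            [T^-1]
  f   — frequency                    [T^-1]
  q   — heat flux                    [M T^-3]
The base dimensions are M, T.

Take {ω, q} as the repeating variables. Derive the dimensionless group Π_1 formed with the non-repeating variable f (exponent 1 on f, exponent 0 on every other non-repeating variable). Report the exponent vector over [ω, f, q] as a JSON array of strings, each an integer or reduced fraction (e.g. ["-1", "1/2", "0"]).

["-1", "1", "0"]

Dimensional matrix (M×T by ω×f×q):
  M: [ 0  0  1]
  T: [-1 -1 -3]
RREF → pivots at {ω,q} ⇒ r = 2
Repeat: ω,q; free: f
RREF:
  r0: [   1    1    0]
  r1: [   0    0    1]
Fix exponent of f at 1; solve each RREF row for its pivot's exponent:
  r0: exp(ω) + (1)·1 = 0 ⇒ exp(ω) = -1
  r1: exp(q) + (0)·1 = 0 ⇒ exp(q) = 0
Π_1 = ω^-1 · f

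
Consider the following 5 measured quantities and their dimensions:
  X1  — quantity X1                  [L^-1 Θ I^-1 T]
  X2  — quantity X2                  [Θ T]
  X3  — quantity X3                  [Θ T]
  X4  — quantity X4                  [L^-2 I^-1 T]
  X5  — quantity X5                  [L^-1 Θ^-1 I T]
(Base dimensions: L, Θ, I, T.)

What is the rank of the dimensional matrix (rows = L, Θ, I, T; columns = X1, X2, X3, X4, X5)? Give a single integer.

3

Write exponents as rows L,Θ,I,T / cols X1,X2,X3,X4,X5:
  L: [-1  0  0 -2 -1]
  Θ: [ 1  1  1  0 -1]
  I: [-1  0  0 -1  1]
  T: [ 1  1  1  1  1]
Echelon form has 3 nonzero rows (pivots: X1,X2,X4)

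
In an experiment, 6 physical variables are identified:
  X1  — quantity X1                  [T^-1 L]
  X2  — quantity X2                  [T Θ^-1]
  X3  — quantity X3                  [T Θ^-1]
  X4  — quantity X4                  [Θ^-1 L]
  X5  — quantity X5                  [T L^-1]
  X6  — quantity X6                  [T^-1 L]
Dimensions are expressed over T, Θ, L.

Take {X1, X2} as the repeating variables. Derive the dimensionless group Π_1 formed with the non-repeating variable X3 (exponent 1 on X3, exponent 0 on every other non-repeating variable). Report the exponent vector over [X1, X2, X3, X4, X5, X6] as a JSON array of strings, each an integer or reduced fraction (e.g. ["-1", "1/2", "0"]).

Write exponents as rows T,Θ,L / cols X1,X2,X3,X4,X5,X6:
  T: [-1  1  1  0  1 -1]
  Θ: [ 0 -1 -1 -1  0  0]
  L: [ 1  0  0  1 -1  1]
Echelon form has 2 nonzero rows (pivots: X1,X2)
Repeat: X1,X2; free: X3,X4,X5,X6
RREF:
  r0: [   1    0    0    1   -1    1]
  r1: [   0    1    1    1    0    0]
  r2: [   0    0    0    0    0    0]
Fix exponent of X3 at 1, X4 at 0, X5 at 0, X6 at 0; solve each RREF row for its pivot's exponent:
  r0: exp(X1) + (0)·1 = 0 ⇒ exp(X1) = 0
  r1: exp(X2) + (1)·1 = 0 ⇒ exp(X2) = -1
Π_1 = X2^-1 · X3

["0", "-1", "1", "0", "0", "0"]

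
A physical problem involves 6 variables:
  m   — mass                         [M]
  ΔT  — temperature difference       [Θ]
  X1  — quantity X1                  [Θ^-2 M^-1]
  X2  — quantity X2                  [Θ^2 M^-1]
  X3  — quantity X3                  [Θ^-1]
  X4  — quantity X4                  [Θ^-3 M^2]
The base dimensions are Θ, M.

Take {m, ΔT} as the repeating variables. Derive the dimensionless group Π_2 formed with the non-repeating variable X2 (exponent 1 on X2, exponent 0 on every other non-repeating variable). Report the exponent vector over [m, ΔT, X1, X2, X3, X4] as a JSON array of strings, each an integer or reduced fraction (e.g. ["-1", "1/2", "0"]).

["1", "-2", "0", "1", "0", "0"]

Exponent matrix [Θ,M] × [m,ΔT,X1,X2,X3,X4]:
  Θ: [ 0  1 -2  2 -1 -3]
  M: [ 1  0 -1 -1  0  2]
RREF → pivots at {m,ΔT} ⇒ r = 2
Pivot set = {m,ΔT}, free = {X1,X2,X3,X4}
RREF:
  r0: [   1    0   -1   -1    0    2]
  r1: [   0    1   -2    2   -1   -3]
Fix exponent of X2 at 1, X1 at 0, X3 at 0, X4 at 0; solve each RREF row for its pivot's exponent:
  r0: exp(m) + (-1)·1 = 0 ⇒ exp(m) = 1
  r1: exp(ΔT) + (2)·1 = 0 ⇒ exp(ΔT) = -2
Π_2 = m · ΔT^-2 · X2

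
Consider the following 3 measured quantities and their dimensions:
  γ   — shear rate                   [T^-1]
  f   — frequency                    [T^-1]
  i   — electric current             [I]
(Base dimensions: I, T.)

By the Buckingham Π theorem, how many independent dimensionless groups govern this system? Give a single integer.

Write exponents as rows I,T / cols γ,f,i:
  I: [ 0  0  1]
  T: [-1 -1  0]
Echelon form has 2 nonzero rows (pivots: γ,i)
Π count = n − r = 3 − 2 = 1

1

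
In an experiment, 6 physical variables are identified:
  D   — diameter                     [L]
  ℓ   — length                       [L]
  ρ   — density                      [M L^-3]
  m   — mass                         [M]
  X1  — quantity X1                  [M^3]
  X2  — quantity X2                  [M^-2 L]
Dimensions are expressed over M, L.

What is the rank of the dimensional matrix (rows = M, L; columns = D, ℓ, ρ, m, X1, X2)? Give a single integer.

Exponent matrix [M,L] × [D,ℓ,ρ,m,X1,X2]:
  M: [ 0  0  1  1  3 -2]
  L: [ 1  1 -3  0  0  1]
Echelon form has 2 nonzero rows (pivots: D,ρ)

2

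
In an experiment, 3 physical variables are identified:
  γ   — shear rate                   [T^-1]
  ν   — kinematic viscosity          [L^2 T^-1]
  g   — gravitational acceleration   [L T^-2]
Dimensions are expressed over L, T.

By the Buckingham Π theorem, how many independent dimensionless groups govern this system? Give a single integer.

1

Write exponents as rows L,T / cols γ,ν,g:
  L: [ 0  2  1]
  T: [-1 -1 -2]
RREF → pivots at {γ,ν} ⇒ r = 2
3 vars − rank 2 = 1 Π group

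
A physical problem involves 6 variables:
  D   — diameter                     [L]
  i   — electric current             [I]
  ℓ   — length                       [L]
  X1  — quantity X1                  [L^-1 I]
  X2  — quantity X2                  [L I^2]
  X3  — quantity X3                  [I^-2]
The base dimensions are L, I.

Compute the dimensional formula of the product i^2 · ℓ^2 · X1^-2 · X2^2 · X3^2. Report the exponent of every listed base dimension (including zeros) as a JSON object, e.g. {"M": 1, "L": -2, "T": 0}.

{"L": 6, "I": 0}

Exponent matrix [L,I] × [D,i,ℓ,X1,X2,X3]:
  L: [ 1  0  1 -1  1  0]
  I: [ 0  1  0  1  2 -2]
  [L]: (2)·0+(2)·1+(-2)·-1+(2)·1+(2)·0 = 6
  [I]: (2)·1+(2)·0+(-2)·1+(2)·2+(2)·-2 = 0
⇒ L^6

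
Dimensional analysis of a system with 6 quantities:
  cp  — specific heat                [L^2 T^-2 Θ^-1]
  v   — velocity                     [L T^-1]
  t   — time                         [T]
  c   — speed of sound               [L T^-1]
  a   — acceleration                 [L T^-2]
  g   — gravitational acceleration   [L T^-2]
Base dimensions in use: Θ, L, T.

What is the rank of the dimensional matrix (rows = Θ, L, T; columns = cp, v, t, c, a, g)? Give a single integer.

Exponent matrix [Θ,L,T] × [cp,v,t,c,a,g]:
  Θ: [-1  0  0  0  0  0]
  L: [ 2  1  0  1  1  1]
  T: [-2 -1  1 -1 -2 -2]
Echelon form has 3 nonzero rows (pivots: cp,v,t)

3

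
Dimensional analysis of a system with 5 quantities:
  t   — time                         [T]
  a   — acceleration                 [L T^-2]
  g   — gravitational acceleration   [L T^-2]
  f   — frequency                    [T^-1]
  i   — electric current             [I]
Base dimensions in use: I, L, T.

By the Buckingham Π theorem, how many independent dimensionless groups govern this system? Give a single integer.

2

Write exponents as rows I,L,T / cols t,a,g,f,i:
  I: [ 0  0  0  0  1]
  L: [ 0  1  1  0  0]
  T: [ 1 -2 -2 -1  0]
Row reduction gives pivot columns t,a,i; rank = 3
5 vars − rank 3 = 2 Π groups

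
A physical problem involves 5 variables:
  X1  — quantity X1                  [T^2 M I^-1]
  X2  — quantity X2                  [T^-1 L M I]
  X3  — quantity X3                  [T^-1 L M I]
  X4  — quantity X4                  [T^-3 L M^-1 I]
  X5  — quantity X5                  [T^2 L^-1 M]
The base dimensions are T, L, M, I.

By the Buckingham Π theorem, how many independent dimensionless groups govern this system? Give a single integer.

Write exponents as rows T,L,M,I / cols X1,X2,X3,X4,X5:
  T: [ 2 -1 -1 -3  2]
  L: [ 0  1  1  1 -1]
  M: [ 1  1  1 -1  1]
  I: [-1  1  1  1  0]
Row reduction gives pivot columns X1,X2,X4; rank = 3
n=5, r=3 ⇒ 2 dimensionless groups

2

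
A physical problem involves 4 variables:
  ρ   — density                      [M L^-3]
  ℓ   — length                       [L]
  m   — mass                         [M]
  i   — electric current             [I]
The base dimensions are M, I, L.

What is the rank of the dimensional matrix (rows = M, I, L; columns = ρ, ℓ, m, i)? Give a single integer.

3

Write exponents as rows M,I,L / cols ρ,ℓ,m,i:
  M: [ 1  0  1  0]
  I: [ 0  0  0  1]
  L: [-3  1  0  0]
Row reduction gives pivot columns ρ,ℓ,i; rank = 3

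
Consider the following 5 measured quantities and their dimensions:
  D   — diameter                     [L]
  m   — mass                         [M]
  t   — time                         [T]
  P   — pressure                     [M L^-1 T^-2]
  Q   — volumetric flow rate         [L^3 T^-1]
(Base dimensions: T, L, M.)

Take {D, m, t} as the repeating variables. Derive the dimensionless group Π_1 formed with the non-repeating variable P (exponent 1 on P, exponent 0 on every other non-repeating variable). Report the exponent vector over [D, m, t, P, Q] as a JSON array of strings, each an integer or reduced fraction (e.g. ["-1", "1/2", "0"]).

Dimensional matrix (T×L×M by D×m×t×P×Q):
  T: [ 0  0  1 -2 -1]
  L: [ 1  0  0 -1  3]
  M: [ 0  1  0  1  0]
RREF → pivots at {D,m,t} ⇒ r = 3
Pivot set = {D,m,t}, free = {P,Q}
RREF:
  r0: [   1    0    0   -1    3]
  r1: [   0    1    0    1    0]
  r2: [   0    0    1   -2   -1]
Fix exponent of P at 1, Q at 0; solve each RREF row for its pivot's exponent:
  r0: exp(D) + (-1)·1 = 0 ⇒ exp(D) = 1
  r1: exp(m) + (1)·1 = 0 ⇒ exp(m) = -1
  r2: exp(t) + (-2)·1 = 0 ⇒ exp(t) = 2
Π_1 = D · m^-1 · t^2 · P

["1", "-1", "2", "1", "0"]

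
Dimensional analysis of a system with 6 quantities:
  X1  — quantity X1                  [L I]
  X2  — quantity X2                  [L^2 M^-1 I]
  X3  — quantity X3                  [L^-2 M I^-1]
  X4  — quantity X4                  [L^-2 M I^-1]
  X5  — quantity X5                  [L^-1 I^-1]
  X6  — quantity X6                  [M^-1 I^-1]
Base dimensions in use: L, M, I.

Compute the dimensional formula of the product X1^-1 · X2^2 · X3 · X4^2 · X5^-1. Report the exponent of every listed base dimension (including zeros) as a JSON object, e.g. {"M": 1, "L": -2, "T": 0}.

{"L": -2, "M": 1, "I": -1}

Dimensional matrix (L×M×I by X1×X2×X3×X4×X5×X6):
  L: [ 1  2 -2 -2 -1  0]
  M: [ 0 -1  1  1  0 -1]
  I: [ 1  1 -1 -1 -1 -1]
  [L]: (-1)·1+(2)·2+(1)·-2+(2)·-2+(-1)·-1 = -2
  [M]: (-1)·0+(2)·-1+(1)·1+(2)·1+(-1)·0 = 1
  [I]: (-1)·1+(2)·1+(1)·-1+(2)·-1+(-1)·-1 = -1
⇒ L^-2 M I^-1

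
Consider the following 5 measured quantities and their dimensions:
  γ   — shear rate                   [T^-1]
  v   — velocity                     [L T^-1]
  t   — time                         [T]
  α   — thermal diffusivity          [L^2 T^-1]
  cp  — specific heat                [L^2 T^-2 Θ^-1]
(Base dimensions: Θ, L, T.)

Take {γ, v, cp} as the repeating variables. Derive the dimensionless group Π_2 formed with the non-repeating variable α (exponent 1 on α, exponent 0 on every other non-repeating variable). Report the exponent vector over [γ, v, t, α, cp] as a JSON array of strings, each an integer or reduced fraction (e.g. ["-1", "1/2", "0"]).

Exponent matrix [Θ,L,T] × [γ,v,t,α,cp]:
  Θ: [ 0  0  0  0 -1]
  L: [ 0  1  0  2  2]
  T: [-1 -1  1 -1 -2]
RREF → pivots at {γ,v,cp} ⇒ r = 3
Pivot set = {γ,v,cp}, free = {t,α}
RREF:
  r0: [   1    0   -1   -1    0]
  r1: [   0    1    0    2    0]
  r2: [   0    0    0    0    1]
Fix exponent of α at 1, t at 0; solve each RREF row for its pivot's exponent:
  r0: exp(γ) + (-1)·1 = 0 ⇒ exp(γ) = 1
  r1: exp(v) + (2)·1 = 0 ⇒ exp(v) = -2
  r2: exp(cp) + (0)·1 = 0 ⇒ exp(cp) = 0
Π_2 = γ · v^-2 · α

["1", "-2", "0", "1", "0"]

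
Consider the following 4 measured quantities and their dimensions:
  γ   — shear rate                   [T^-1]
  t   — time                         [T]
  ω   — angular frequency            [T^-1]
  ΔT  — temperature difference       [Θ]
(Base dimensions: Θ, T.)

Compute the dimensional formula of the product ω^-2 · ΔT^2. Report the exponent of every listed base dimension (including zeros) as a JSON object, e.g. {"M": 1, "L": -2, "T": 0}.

Exponent matrix [Θ,T] × [γ,t,ω,ΔT]:
  Θ: [ 0  0  0  1]
  T: [-1  1 -1  0]
  [Θ]: (-2)·0+(2)·1 = 2
  [T]: (-2)·-1+(2)·0 = 2
⇒ Θ^2 T^2

{"Θ": 2, "T": 2}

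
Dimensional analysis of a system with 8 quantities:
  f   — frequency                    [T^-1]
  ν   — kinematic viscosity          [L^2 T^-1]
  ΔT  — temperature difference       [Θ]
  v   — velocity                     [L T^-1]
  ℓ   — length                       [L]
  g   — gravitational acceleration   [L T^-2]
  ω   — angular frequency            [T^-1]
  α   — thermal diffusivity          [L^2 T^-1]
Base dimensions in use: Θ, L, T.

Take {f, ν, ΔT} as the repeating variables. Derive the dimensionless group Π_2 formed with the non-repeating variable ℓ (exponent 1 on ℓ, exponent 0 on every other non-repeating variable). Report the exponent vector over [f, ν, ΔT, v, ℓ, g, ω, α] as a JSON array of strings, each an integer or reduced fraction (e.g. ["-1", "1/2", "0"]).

["1/2", "-1/2", "0", "0", "1", "0", "0", "0"]

Write exponents as rows Θ,L,T / cols f,ν,ΔT,v,ℓ,g,ω,α:
  Θ: [ 0  0  1  0  0  0  0  0]
  L: [ 0  2  0  1  1  1  0  2]
  T: [-1 -1  0 -1  0 -2 -1 -1]
RREF → pivots at {f,ν,ΔT} ⇒ r = 3
Pivot set = {f,ν,ΔT}, free = {v,ℓ,g,ω,α}
RREF:
  r0: [   1    0    0  1/2 -1/2  3/2    1    0]
  r1: [   0    1    0  1/2  1/2  1/2    0    1]
  r2: [   0    0    1    0    0    0    0    0]
Fix exponent of ℓ at 1, v at 0, g at 0, ω at 0, α at 0; solve each RREF row for its pivot's exponent:
  r0: exp(f) + (-1/2)·1 = 0 ⇒ exp(f) = 1/2
  r1: exp(ν) + (1/2)·1 = 0 ⇒ exp(ν) = -1/2
  r2: exp(ΔT) + (0)·1 = 0 ⇒ exp(ΔT) = 0
Π_2 = f^(1/2) · ν^(-1/2) · ℓ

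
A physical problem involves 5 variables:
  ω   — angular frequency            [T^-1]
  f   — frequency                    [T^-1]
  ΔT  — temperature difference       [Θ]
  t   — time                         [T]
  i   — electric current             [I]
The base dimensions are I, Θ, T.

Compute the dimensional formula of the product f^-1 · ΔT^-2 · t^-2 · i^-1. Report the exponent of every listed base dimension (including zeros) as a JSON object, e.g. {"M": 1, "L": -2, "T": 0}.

{"I": -1, "Θ": -2, "T": -1}

Dimensional matrix (I×Θ×T by ω×f×ΔT×t×i):
  I: [ 0  0  0  0  1]
  Θ: [ 0  0  1  0  0]
  T: [-1 -1  0  1  0]
  [I]: (-1)·0+(-2)·0+(-2)·0+(-1)·1 = -1
  [Θ]: (-1)·0+(-2)·1+(-2)·0+(-1)·0 = -2
  [T]: (-1)·-1+(-2)·0+(-2)·1+(-1)·0 = -1
⇒ I^-1 Θ^-2 T^-1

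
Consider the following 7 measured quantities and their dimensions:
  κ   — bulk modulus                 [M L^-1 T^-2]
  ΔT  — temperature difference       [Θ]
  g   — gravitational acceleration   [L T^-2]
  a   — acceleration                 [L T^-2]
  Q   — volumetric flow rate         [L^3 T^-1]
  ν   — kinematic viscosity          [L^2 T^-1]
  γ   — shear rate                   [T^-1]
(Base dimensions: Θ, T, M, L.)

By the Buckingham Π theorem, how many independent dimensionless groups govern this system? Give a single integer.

Exponent matrix [Θ,T,M,L] × [κ,ΔT,g,a,Q,ν,γ]:
  Θ: [ 0  1  0  0  0  0  0]
  T: [-2  0 -2 -2 -1 -1 -1]
  M: [ 1  0  0  0  0  0  0]
  L: [-1  0  1  1  3  2  0]
Echelon form has 4 nonzero rows (pivots: κ,ΔT,g,Q)
Π count = n − r = 7 − 4 = 3

3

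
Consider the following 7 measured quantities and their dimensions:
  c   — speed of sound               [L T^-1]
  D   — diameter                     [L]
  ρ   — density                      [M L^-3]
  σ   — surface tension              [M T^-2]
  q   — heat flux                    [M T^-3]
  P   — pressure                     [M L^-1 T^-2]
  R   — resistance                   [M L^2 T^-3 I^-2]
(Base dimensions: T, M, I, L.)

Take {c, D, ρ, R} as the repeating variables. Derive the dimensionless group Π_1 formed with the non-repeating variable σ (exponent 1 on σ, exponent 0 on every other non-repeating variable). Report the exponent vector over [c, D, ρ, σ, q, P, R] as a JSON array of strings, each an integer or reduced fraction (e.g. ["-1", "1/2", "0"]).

["-2", "-1", "-1", "1", "0", "0", "0"]

Dimensional matrix (T×M×I×L by c×D×ρ×σ×q×P×R):
  T: [-1  0  0 -2 -3 -2 -3]
  M: [ 0  0  1  1  1  1  1]
  I: [ 0  0  0  0  0  0 -2]
  L: [ 1  1 -3  0  0 -1  2]
Echelon form has 4 nonzero rows (pivots: c,D,ρ,R)
Pivot set = {c,D,ρ,R}, free = {σ,q,P}
RREF:
  r0: [   1    0    0    2    3    2    0]
  r1: [   0    1    0    1    0    0    0]
  r2: [   0    0    1    1    1    1    0]
  r3: [   0    0    0    0    0    0    1]
Fix exponent of σ at 1, q at 0, P at 0; solve each RREF row for its pivot's exponent:
  r0: exp(c) + (2)·1 = 0 ⇒ exp(c) = -2
  r1: exp(D) + (1)·1 = 0 ⇒ exp(D) = -1
  r2: exp(ρ) + (1)·1 = 0 ⇒ exp(ρ) = -1
  r3: exp(R) + (0)·1 = 0 ⇒ exp(R) = 0
Π_1 = c^-2 · D^-1 · ρ^-1 · σ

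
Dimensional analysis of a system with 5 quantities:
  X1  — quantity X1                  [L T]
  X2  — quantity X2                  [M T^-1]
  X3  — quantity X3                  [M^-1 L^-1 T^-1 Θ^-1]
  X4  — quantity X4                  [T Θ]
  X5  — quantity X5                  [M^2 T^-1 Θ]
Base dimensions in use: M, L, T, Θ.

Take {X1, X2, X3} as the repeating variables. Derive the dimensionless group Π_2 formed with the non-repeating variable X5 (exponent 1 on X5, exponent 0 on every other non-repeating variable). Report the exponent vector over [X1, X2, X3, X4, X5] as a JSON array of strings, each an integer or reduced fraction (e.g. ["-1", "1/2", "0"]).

Exponent matrix [M,L,T,Θ] × [X1,X2,X3,X4,X5]:
  M: [ 0  1 -1  0  2]
  L: [ 1  0 -1  0  0]
  T: [ 1 -1 -1  1 -1]
  Θ: [ 0  0 -1  1  1]
Echelon form has 3 nonzero rows (pivots: X1,X2,X3)
Pivot set = {X1,X2,X3}, free = {X4,X5}
RREF:
  r0: [   1    0    0   -1   -1]
  r1: [   0    1    0   -1    1]
  r2: [   0    0    1   -1   -1]
  r3: [   0    0    0    0    0]
Fix exponent of X5 at 1, X4 at 0; solve each RREF row for its pivot's exponent:
  r0: exp(X1) + (-1)·1 = 0 ⇒ exp(X1) = 1
  r1: exp(X2) + (1)·1 = 0 ⇒ exp(X2) = -1
  r2: exp(X3) + (-1)·1 = 0 ⇒ exp(X3) = 1
Π_2 = X1 · X2^-1 · X3 · X5

["1", "-1", "1", "0", "1"]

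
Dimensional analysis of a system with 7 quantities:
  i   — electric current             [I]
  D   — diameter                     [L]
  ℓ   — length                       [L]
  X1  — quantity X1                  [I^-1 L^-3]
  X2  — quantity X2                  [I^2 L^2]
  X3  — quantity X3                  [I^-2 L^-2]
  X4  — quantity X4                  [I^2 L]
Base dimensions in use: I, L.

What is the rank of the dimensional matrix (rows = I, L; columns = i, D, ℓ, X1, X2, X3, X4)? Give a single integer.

2

Dimensional matrix (I×L by i×D×ℓ×X1×X2×X3×X4):
  I: [ 1  0  0 -1  2 -2  2]
  L: [ 0  1  1 -3  2 -2  1]
Echelon form has 2 nonzero rows (pivots: i,D)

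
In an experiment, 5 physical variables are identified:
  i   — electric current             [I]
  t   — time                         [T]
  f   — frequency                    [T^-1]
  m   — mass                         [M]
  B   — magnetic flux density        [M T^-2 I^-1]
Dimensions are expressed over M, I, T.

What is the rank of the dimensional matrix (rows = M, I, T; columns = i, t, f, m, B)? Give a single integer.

Write exponents as rows M,I,T / cols i,t,f,m,B:
  M: [ 0  0  0  1  1]
  I: [ 1  0  0  0 -1]
  T: [ 0  1 -1  0 -2]
RREF → pivots at {i,t,m} ⇒ r = 3

3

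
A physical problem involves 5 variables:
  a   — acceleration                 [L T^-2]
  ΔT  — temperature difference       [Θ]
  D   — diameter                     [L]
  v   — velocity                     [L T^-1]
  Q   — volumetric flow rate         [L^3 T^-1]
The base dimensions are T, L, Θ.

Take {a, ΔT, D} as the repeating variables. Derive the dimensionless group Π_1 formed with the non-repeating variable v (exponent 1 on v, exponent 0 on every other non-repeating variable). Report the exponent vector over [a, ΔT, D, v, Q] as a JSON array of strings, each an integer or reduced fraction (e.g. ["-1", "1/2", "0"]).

["-1/2", "0", "-1/2", "1", "0"]

Write exponents as rows T,L,Θ / cols a,ΔT,D,v,Q:
  T: [-2  0  0 -1 -1]
  L: [ 1  0  1  1  3]
  Θ: [ 0  1  0  0  0]
Echelon form has 3 nonzero rows (pivots: a,ΔT,D)
Pivot set = {a,ΔT,D}, free = {v,Q}
RREF:
  r0: [   1    0    0  1/2  1/2]
  r1: [   0    1    0    0    0]
  r2: [   0    0    1  1/2  5/2]
Fix exponent of v at 1, Q at 0; solve each RREF row for its pivot's exponent:
  r0: exp(a) + (1/2)·1 = 0 ⇒ exp(a) = -1/2
  r1: exp(ΔT) + (0)·1 = 0 ⇒ exp(ΔT) = 0
  r2: exp(D) + (1/2)·1 = 0 ⇒ exp(D) = -1/2
Π_1 = a^(-1/2) · D^(-1/2) · v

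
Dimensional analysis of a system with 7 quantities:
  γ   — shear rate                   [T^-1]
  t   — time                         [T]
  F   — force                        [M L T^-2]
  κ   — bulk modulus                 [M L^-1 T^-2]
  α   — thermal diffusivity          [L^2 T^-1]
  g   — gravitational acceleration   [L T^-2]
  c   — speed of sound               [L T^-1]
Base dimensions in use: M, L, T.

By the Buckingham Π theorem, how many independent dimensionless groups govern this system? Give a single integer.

4

Exponent matrix [M,L,T] × [γ,t,F,κ,α,g,c]:
  M: [ 0  0  1  1  0  0  0]
  L: [ 0  0  1 -1  2  1  1]
  T: [-1  1 -2 -2 -1 -2 -1]
Echelon form has 3 nonzero rows (pivots: γ,F,κ)
Π count = n − r = 7 − 3 = 4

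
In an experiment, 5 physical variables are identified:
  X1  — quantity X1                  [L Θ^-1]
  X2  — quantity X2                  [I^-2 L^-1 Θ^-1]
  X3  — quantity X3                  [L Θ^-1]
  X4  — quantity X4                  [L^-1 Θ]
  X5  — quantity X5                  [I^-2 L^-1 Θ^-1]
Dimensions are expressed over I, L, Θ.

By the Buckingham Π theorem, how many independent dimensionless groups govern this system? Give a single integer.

Exponent matrix [I,L,Θ] × [X1,X2,X3,X4,X5]:
  I: [ 0 -2  0  0 -2]
  L: [ 1 -1  1 -1 -1]
  Θ: [-1 -1 -1  1 -1]
RREF → pivots at {X1,X2} ⇒ r = 2
5 vars − rank 2 = 3 Π groups

3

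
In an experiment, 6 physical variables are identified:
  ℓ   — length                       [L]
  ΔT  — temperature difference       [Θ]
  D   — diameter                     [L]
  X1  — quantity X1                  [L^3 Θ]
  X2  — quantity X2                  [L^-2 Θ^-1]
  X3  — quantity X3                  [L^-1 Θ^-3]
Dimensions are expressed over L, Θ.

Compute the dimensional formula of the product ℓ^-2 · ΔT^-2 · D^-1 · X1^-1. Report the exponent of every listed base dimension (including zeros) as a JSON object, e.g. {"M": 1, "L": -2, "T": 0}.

{"L": -6, "Θ": -3}

Write exponents as rows L,Θ / cols ℓ,ΔT,D,X1,X2,X3:
  L: [ 1  0  1  3 -2 -1]
  Θ: [ 0  1  0  1 -1 -3]
  [L]: (-2)·1+(-2)·0+(-1)·1+(-1)·3 = -6
  [Θ]: (-2)·0+(-2)·1+(-1)·0+(-1)·1 = -3
⇒ L^-6 Θ^-3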